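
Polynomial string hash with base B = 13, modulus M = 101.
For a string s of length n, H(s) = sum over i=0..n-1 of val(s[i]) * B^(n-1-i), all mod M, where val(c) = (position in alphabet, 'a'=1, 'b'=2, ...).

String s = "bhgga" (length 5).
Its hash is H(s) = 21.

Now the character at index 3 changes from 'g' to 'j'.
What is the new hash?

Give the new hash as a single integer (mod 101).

Answer: 60

Derivation:
val('g') = 7, val('j') = 10
Position k = 3, exponent = n-1-k = 1
B^1 mod M = 13^1 mod 101 = 13
Delta = (10 - 7) * 13 mod 101 = 39
New hash = (21 + 39) mod 101 = 60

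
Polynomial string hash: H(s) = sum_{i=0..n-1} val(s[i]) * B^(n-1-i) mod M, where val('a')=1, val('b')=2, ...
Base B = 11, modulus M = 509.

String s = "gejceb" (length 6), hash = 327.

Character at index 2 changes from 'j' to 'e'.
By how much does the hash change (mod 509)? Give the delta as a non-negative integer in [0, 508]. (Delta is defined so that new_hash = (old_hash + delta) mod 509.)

Answer: 471

Derivation:
Delta formula: (val(new) - val(old)) * B^(n-1-k) mod M
  val('e') - val('j') = 5 - 10 = -5
  B^(n-1-k) = 11^3 mod 509 = 313
  Delta = -5 * 313 mod 509 = 471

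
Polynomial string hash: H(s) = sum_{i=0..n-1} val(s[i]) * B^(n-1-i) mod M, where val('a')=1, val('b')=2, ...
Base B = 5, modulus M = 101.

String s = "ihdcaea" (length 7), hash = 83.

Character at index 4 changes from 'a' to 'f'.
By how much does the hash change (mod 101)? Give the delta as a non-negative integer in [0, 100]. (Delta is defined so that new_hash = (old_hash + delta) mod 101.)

Answer: 24

Derivation:
Delta formula: (val(new) - val(old)) * B^(n-1-k) mod M
  val('f') - val('a') = 6 - 1 = 5
  B^(n-1-k) = 5^2 mod 101 = 25
  Delta = 5 * 25 mod 101 = 24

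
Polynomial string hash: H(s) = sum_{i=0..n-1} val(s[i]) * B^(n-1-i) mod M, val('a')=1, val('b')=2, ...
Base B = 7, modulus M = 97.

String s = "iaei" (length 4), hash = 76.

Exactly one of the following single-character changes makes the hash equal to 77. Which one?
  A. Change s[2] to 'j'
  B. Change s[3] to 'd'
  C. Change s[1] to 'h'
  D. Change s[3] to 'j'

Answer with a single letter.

Option A: s[2]='e'->'j', delta=(10-5)*7^1 mod 97 = 35, hash=76+35 mod 97 = 14
Option B: s[3]='i'->'d', delta=(4-9)*7^0 mod 97 = 92, hash=76+92 mod 97 = 71
Option C: s[1]='a'->'h', delta=(8-1)*7^2 mod 97 = 52, hash=76+52 mod 97 = 31
Option D: s[3]='i'->'j', delta=(10-9)*7^0 mod 97 = 1, hash=76+1 mod 97 = 77 <-- target

Answer: D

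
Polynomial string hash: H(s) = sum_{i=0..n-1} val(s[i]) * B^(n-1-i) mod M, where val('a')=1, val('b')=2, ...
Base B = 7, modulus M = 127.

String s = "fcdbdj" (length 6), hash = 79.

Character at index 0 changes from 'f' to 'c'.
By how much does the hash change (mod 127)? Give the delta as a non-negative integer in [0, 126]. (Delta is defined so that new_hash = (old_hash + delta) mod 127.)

Answer: 125

Derivation:
Delta formula: (val(new) - val(old)) * B^(n-1-k) mod M
  val('c') - val('f') = 3 - 6 = -3
  B^(n-1-k) = 7^5 mod 127 = 43
  Delta = -3 * 43 mod 127 = 125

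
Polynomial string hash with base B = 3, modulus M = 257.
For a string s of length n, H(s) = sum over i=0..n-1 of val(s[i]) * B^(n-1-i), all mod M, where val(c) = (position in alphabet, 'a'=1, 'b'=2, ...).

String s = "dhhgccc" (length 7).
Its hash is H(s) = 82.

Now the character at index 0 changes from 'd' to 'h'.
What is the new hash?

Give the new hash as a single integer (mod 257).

val('d') = 4, val('h') = 8
Position k = 0, exponent = n-1-k = 6
B^6 mod M = 3^6 mod 257 = 215
Delta = (8 - 4) * 215 mod 257 = 89
New hash = (82 + 89) mod 257 = 171

Answer: 171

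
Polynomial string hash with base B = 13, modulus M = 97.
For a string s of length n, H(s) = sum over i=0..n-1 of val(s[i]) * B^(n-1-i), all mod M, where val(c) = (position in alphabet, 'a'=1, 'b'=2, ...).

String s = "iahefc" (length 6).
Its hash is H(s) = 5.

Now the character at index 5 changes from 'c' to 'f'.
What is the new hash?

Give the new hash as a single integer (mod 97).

Answer: 8

Derivation:
val('c') = 3, val('f') = 6
Position k = 5, exponent = n-1-k = 0
B^0 mod M = 13^0 mod 97 = 1
Delta = (6 - 3) * 1 mod 97 = 3
New hash = (5 + 3) mod 97 = 8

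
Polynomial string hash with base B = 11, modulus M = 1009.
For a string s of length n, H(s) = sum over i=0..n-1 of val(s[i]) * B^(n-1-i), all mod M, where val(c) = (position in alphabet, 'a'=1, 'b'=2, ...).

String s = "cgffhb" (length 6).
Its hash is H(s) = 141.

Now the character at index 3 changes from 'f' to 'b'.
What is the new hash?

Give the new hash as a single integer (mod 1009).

Answer: 666

Derivation:
val('f') = 6, val('b') = 2
Position k = 3, exponent = n-1-k = 2
B^2 mod M = 11^2 mod 1009 = 121
Delta = (2 - 6) * 121 mod 1009 = 525
New hash = (141 + 525) mod 1009 = 666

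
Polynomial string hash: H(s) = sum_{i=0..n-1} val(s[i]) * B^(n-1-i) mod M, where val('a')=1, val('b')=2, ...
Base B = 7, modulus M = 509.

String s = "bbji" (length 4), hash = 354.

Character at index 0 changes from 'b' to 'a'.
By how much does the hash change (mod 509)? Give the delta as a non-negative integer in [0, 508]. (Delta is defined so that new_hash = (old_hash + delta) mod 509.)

Answer: 166

Derivation:
Delta formula: (val(new) - val(old)) * B^(n-1-k) mod M
  val('a') - val('b') = 1 - 2 = -1
  B^(n-1-k) = 7^3 mod 509 = 343
  Delta = -1 * 343 mod 509 = 166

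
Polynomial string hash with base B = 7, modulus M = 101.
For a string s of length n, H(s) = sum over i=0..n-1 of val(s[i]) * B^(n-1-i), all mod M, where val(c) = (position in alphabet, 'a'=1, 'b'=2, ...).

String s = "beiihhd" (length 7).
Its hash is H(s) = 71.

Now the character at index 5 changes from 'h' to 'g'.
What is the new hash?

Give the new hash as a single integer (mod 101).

Answer: 64

Derivation:
val('h') = 8, val('g') = 7
Position k = 5, exponent = n-1-k = 1
B^1 mod M = 7^1 mod 101 = 7
Delta = (7 - 8) * 7 mod 101 = 94
New hash = (71 + 94) mod 101 = 64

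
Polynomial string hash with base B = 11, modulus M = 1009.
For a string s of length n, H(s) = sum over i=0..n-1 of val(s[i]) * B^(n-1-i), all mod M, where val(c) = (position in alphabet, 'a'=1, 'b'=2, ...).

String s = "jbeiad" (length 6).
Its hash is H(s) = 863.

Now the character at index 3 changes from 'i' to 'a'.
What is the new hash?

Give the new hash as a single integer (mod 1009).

val('i') = 9, val('a') = 1
Position k = 3, exponent = n-1-k = 2
B^2 mod M = 11^2 mod 1009 = 121
Delta = (1 - 9) * 121 mod 1009 = 41
New hash = (863 + 41) mod 1009 = 904

Answer: 904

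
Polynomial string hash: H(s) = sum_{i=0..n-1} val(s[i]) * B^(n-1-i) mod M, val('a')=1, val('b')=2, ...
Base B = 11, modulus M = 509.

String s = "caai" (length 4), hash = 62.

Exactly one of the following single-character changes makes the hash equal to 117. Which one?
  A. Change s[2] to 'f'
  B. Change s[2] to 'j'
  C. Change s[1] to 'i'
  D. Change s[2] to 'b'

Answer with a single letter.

Answer: A

Derivation:
Option A: s[2]='a'->'f', delta=(6-1)*11^1 mod 509 = 55, hash=62+55 mod 509 = 117 <-- target
Option B: s[2]='a'->'j', delta=(10-1)*11^1 mod 509 = 99, hash=62+99 mod 509 = 161
Option C: s[1]='a'->'i', delta=(9-1)*11^2 mod 509 = 459, hash=62+459 mod 509 = 12
Option D: s[2]='a'->'b', delta=(2-1)*11^1 mod 509 = 11, hash=62+11 mod 509 = 73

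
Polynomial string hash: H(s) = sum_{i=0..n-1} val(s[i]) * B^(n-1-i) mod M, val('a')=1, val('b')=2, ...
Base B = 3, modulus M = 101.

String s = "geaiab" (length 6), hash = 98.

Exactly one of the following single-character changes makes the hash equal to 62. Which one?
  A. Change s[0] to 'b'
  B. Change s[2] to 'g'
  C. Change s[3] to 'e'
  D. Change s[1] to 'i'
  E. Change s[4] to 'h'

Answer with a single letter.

Answer: C

Derivation:
Option A: s[0]='g'->'b', delta=(2-7)*3^5 mod 101 = 98, hash=98+98 mod 101 = 95
Option B: s[2]='a'->'g', delta=(7-1)*3^3 mod 101 = 61, hash=98+61 mod 101 = 58
Option C: s[3]='i'->'e', delta=(5-9)*3^2 mod 101 = 65, hash=98+65 mod 101 = 62 <-- target
Option D: s[1]='e'->'i', delta=(9-5)*3^4 mod 101 = 21, hash=98+21 mod 101 = 18
Option E: s[4]='a'->'h', delta=(8-1)*3^1 mod 101 = 21, hash=98+21 mod 101 = 18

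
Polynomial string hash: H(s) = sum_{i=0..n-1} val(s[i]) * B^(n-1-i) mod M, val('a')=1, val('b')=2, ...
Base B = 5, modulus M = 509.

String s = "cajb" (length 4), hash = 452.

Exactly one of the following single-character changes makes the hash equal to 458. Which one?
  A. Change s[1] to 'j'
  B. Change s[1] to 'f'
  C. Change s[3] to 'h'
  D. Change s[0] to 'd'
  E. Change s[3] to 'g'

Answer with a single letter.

Option A: s[1]='a'->'j', delta=(10-1)*5^2 mod 509 = 225, hash=452+225 mod 509 = 168
Option B: s[1]='a'->'f', delta=(6-1)*5^2 mod 509 = 125, hash=452+125 mod 509 = 68
Option C: s[3]='b'->'h', delta=(8-2)*5^0 mod 509 = 6, hash=452+6 mod 509 = 458 <-- target
Option D: s[0]='c'->'d', delta=(4-3)*5^3 mod 509 = 125, hash=452+125 mod 509 = 68
Option E: s[3]='b'->'g', delta=(7-2)*5^0 mod 509 = 5, hash=452+5 mod 509 = 457

Answer: C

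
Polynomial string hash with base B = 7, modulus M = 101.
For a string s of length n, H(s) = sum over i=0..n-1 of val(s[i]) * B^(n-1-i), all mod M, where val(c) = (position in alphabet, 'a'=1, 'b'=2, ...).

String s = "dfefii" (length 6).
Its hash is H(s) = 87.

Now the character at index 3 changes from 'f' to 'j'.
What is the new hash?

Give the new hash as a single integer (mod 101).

Answer: 81

Derivation:
val('f') = 6, val('j') = 10
Position k = 3, exponent = n-1-k = 2
B^2 mod M = 7^2 mod 101 = 49
Delta = (10 - 6) * 49 mod 101 = 95
New hash = (87 + 95) mod 101 = 81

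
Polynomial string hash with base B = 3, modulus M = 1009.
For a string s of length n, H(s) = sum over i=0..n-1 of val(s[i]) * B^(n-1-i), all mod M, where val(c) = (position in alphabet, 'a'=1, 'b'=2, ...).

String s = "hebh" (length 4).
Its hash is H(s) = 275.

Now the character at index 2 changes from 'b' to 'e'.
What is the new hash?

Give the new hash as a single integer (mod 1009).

val('b') = 2, val('e') = 5
Position k = 2, exponent = n-1-k = 1
B^1 mod M = 3^1 mod 1009 = 3
Delta = (5 - 2) * 3 mod 1009 = 9
New hash = (275 + 9) mod 1009 = 284

Answer: 284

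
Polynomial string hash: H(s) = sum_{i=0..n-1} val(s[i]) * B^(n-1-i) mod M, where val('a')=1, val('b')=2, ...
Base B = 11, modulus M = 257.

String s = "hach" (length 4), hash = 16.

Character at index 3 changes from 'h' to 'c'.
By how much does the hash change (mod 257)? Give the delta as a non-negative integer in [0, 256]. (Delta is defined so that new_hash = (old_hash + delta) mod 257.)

Answer: 252

Derivation:
Delta formula: (val(new) - val(old)) * B^(n-1-k) mod M
  val('c') - val('h') = 3 - 8 = -5
  B^(n-1-k) = 11^0 mod 257 = 1
  Delta = -5 * 1 mod 257 = 252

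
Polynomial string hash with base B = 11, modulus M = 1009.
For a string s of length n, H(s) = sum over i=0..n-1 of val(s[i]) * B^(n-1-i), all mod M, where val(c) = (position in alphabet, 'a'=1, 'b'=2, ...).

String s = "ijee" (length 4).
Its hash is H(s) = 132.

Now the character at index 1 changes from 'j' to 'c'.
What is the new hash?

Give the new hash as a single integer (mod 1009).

val('j') = 10, val('c') = 3
Position k = 1, exponent = n-1-k = 2
B^2 mod M = 11^2 mod 1009 = 121
Delta = (3 - 10) * 121 mod 1009 = 162
New hash = (132 + 162) mod 1009 = 294

Answer: 294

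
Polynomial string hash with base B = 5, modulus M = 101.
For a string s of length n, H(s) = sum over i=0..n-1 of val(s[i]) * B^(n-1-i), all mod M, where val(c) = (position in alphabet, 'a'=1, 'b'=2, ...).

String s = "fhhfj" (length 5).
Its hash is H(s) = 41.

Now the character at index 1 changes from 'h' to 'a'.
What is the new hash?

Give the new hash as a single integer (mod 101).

val('h') = 8, val('a') = 1
Position k = 1, exponent = n-1-k = 3
B^3 mod M = 5^3 mod 101 = 24
Delta = (1 - 8) * 24 mod 101 = 34
New hash = (41 + 34) mod 101 = 75

Answer: 75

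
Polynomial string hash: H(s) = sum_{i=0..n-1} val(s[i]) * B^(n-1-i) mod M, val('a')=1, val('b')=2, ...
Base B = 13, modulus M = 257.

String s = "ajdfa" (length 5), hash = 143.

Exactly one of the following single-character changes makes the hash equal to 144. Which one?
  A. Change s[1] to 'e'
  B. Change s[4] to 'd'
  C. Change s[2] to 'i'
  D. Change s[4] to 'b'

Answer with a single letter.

Answer: D

Derivation:
Option A: s[1]='j'->'e', delta=(5-10)*13^3 mod 257 = 66, hash=143+66 mod 257 = 209
Option B: s[4]='a'->'d', delta=(4-1)*13^0 mod 257 = 3, hash=143+3 mod 257 = 146
Option C: s[2]='d'->'i', delta=(9-4)*13^2 mod 257 = 74, hash=143+74 mod 257 = 217
Option D: s[4]='a'->'b', delta=(2-1)*13^0 mod 257 = 1, hash=143+1 mod 257 = 144 <-- target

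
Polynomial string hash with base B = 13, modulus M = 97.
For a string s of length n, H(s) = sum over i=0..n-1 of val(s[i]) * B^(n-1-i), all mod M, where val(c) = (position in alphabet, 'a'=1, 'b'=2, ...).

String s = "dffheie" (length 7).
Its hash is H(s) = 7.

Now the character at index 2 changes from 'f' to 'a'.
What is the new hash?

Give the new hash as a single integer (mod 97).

val('f') = 6, val('a') = 1
Position k = 2, exponent = n-1-k = 4
B^4 mod M = 13^4 mod 97 = 43
Delta = (1 - 6) * 43 mod 97 = 76
New hash = (7 + 76) mod 97 = 83

Answer: 83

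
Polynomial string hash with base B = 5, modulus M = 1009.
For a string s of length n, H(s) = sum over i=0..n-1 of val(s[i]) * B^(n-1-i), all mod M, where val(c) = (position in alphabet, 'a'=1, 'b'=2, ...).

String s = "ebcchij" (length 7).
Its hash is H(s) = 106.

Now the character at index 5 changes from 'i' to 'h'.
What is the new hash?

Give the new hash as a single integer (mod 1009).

Answer: 101

Derivation:
val('i') = 9, val('h') = 8
Position k = 5, exponent = n-1-k = 1
B^1 mod M = 5^1 mod 1009 = 5
Delta = (8 - 9) * 5 mod 1009 = 1004
New hash = (106 + 1004) mod 1009 = 101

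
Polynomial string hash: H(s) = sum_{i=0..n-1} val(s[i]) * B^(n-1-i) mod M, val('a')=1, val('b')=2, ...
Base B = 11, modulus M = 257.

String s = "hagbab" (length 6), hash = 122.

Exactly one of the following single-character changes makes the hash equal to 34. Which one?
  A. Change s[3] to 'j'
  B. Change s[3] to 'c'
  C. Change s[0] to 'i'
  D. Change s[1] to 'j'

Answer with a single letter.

Option A: s[3]='b'->'j', delta=(10-2)*11^2 mod 257 = 197, hash=122+197 mod 257 = 62
Option B: s[3]='b'->'c', delta=(3-2)*11^2 mod 257 = 121, hash=122+121 mod 257 = 243
Option C: s[0]='h'->'i', delta=(9-8)*11^5 mod 257 = 169, hash=122+169 mod 257 = 34 <-- target
Option D: s[1]='a'->'j', delta=(10-1)*11^4 mod 257 = 185, hash=122+185 mod 257 = 50

Answer: C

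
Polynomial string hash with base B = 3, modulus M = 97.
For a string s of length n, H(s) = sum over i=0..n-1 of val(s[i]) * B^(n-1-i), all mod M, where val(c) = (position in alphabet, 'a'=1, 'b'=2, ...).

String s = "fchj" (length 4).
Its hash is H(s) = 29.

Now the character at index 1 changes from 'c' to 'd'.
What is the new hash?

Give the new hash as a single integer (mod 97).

Answer: 38

Derivation:
val('c') = 3, val('d') = 4
Position k = 1, exponent = n-1-k = 2
B^2 mod M = 3^2 mod 97 = 9
Delta = (4 - 3) * 9 mod 97 = 9
New hash = (29 + 9) mod 97 = 38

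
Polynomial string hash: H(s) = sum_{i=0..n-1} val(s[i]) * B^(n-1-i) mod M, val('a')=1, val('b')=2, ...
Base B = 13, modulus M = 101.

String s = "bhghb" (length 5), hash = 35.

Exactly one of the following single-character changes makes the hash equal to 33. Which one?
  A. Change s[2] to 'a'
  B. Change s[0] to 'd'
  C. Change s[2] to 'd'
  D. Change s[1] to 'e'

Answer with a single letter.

Option A: s[2]='g'->'a', delta=(1-7)*13^2 mod 101 = 97, hash=35+97 mod 101 = 31
Option B: s[0]='b'->'d', delta=(4-2)*13^4 mod 101 = 57, hash=35+57 mod 101 = 92
Option C: s[2]='g'->'d', delta=(4-7)*13^2 mod 101 = 99, hash=35+99 mod 101 = 33 <-- target
Option D: s[1]='h'->'e', delta=(5-8)*13^3 mod 101 = 75, hash=35+75 mod 101 = 9

Answer: C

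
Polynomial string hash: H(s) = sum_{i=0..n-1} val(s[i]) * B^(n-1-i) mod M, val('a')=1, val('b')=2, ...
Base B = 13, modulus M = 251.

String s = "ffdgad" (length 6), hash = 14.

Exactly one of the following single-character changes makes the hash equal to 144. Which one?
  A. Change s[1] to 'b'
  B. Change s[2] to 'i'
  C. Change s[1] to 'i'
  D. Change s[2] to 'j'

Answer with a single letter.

Answer: D

Derivation:
Option A: s[1]='f'->'b', delta=(2-6)*13^4 mod 251 = 212, hash=14+212 mod 251 = 226
Option B: s[2]='d'->'i', delta=(9-4)*13^3 mod 251 = 192, hash=14+192 mod 251 = 206
Option C: s[1]='f'->'i', delta=(9-6)*13^4 mod 251 = 92, hash=14+92 mod 251 = 106
Option D: s[2]='d'->'j', delta=(10-4)*13^3 mod 251 = 130, hash=14+130 mod 251 = 144 <-- target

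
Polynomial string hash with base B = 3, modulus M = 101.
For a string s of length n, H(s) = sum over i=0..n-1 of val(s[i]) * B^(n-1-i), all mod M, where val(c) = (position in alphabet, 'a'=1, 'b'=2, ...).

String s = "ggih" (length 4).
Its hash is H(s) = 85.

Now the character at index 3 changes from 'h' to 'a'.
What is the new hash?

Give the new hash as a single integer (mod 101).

Answer: 78

Derivation:
val('h') = 8, val('a') = 1
Position k = 3, exponent = n-1-k = 0
B^0 mod M = 3^0 mod 101 = 1
Delta = (1 - 8) * 1 mod 101 = 94
New hash = (85 + 94) mod 101 = 78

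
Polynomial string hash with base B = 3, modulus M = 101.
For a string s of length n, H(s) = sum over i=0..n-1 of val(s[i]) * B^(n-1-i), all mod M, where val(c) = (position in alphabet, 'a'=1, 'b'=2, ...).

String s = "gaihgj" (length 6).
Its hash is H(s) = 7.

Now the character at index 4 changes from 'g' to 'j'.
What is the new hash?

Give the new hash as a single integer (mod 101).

Answer: 16

Derivation:
val('g') = 7, val('j') = 10
Position k = 4, exponent = n-1-k = 1
B^1 mod M = 3^1 mod 101 = 3
Delta = (10 - 7) * 3 mod 101 = 9
New hash = (7 + 9) mod 101 = 16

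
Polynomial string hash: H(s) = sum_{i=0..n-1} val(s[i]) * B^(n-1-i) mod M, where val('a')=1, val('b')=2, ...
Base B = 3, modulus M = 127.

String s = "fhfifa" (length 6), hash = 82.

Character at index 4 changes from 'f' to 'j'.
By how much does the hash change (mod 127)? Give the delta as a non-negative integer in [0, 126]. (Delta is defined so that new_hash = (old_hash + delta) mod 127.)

Delta formula: (val(new) - val(old)) * B^(n-1-k) mod M
  val('j') - val('f') = 10 - 6 = 4
  B^(n-1-k) = 3^1 mod 127 = 3
  Delta = 4 * 3 mod 127 = 12

Answer: 12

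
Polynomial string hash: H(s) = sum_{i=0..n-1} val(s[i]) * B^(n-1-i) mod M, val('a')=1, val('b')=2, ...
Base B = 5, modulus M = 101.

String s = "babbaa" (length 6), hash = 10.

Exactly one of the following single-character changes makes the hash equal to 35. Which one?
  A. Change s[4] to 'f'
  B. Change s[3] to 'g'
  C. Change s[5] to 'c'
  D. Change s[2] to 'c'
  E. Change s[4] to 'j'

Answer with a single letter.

Option A: s[4]='a'->'f', delta=(6-1)*5^1 mod 101 = 25, hash=10+25 mod 101 = 35 <-- target
Option B: s[3]='b'->'g', delta=(7-2)*5^2 mod 101 = 24, hash=10+24 mod 101 = 34
Option C: s[5]='a'->'c', delta=(3-1)*5^0 mod 101 = 2, hash=10+2 mod 101 = 12
Option D: s[2]='b'->'c', delta=(3-2)*5^3 mod 101 = 24, hash=10+24 mod 101 = 34
Option E: s[4]='a'->'j', delta=(10-1)*5^1 mod 101 = 45, hash=10+45 mod 101 = 55

Answer: A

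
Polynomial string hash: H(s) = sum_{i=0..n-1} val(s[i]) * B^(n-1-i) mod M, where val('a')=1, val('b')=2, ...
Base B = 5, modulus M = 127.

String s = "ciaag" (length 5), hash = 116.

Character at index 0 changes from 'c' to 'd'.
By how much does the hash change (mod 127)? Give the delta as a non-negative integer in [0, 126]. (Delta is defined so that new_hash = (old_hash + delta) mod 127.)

Delta formula: (val(new) - val(old)) * B^(n-1-k) mod M
  val('d') - val('c') = 4 - 3 = 1
  B^(n-1-k) = 5^4 mod 127 = 117
  Delta = 1 * 117 mod 127 = 117

Answer: 117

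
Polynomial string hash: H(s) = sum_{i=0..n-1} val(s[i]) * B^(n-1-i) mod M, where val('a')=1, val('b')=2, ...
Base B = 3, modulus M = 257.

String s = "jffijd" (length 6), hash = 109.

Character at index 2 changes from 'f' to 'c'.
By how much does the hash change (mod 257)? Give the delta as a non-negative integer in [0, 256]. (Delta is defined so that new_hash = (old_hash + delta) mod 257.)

Answer: 176

Derivation:
Delta formula: (val(new) - val(old)) * B^(n-1-k) mod M
  val('c') - val('f') = 3 - 6 = -3
  B^(n-1-k) = 3^3 mod 257 = 27
  Delta = -3 * 27 mod 257 = 176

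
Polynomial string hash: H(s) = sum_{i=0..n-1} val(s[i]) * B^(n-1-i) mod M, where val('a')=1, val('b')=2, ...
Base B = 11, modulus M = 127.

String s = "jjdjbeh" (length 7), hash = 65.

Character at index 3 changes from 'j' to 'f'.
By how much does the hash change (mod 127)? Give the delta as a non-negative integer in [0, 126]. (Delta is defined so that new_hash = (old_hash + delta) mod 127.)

Answer: 10

Derivation:
Delta formula: (val(new) - val(old)) * B^(n-1-k) mod M
  val('f') - val('j') = 6 - 10 = -4
  B^(n-1-k) = 11^3 mod 127 = 61
  Delta = -4 * 61 mod 127 = 10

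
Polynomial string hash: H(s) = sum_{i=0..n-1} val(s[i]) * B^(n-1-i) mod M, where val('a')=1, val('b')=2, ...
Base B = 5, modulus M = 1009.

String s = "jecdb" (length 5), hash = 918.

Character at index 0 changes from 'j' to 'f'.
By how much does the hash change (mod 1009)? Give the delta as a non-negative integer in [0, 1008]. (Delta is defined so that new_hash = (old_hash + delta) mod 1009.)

Answer: 527

Derivation:
Delta formula: (val(new) - val(old)) * B^(n-1-k) mod M
  val('f') - val('j') = 6 - 10 = -4
  B^(n-1-k) = 5^4 mod 1009 = 625
  Delta = -4 * 625 mod 1009 = 527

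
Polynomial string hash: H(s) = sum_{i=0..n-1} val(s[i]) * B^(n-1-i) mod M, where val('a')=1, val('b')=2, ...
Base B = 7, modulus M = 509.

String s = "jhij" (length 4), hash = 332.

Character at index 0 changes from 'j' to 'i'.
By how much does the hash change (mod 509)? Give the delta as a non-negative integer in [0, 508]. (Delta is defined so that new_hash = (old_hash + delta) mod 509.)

Answer: 166

Derivation:
Delta formula: (val(new) - val(old)) * B^(n-1-k) mod M
  val('i') - val('j') = 9 - 10 = -1
  B^(n-1-k) = 7^3 mod 509 = 343
  Delta = -1 * 343 mod 509 = 166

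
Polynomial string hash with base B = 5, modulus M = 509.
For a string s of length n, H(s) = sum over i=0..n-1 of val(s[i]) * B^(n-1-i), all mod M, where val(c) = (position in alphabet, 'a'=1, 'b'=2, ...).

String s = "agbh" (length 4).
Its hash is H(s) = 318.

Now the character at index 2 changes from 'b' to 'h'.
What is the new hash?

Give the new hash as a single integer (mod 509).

val('b') = 2, val('h') = 8
Position k = 2, exponent = n-1-k = 1
B^1 mod M = 5^1 mod 509 = 5
Delta = (8 - 2) * 5 mod 509 = 30
New hash = (318 + 30) mod 509 = 348

Answer: 348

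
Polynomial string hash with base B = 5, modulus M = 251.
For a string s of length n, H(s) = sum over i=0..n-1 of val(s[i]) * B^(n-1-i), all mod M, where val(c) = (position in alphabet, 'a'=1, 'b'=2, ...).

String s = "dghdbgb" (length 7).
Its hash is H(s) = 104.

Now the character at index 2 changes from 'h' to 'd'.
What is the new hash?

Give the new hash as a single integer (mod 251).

val('h') = 8, val('d') = 4
Position k = 2, exponent = n-1-k = 4
B^4 mod M = 5^4 mod 251 = 123
Delta = (4 - 8) * 123 mod 251 = 10
New hash = (104 + 10) mod 251 = 114

Answer: 114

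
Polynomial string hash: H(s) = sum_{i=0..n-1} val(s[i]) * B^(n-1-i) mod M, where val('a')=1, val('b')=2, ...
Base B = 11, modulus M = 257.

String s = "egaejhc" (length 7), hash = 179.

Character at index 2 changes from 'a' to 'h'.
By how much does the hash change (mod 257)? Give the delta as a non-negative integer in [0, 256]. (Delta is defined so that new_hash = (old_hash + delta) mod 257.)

Answer: 201

Derivation:
Delta formula: (val(new) - val(old)) * B^(n-1-k) mod M
  val('h') - val('a') = 8 - 1 = 7
  B^(n-1-k) = 11^4 mod 257 = 249
  Delta = 7 * 249 mod 257 = 201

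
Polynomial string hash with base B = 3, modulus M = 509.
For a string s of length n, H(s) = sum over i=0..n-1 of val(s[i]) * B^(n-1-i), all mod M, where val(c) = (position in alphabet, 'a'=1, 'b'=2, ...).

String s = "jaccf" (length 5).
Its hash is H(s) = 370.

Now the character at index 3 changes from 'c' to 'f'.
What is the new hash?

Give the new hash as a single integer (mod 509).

val('c') = 3, val('f') = 6
Position k = 3, exponent = n-1-k = 1
B^1 mod M = 3^1 mod 509 = 3
Delta = (6 - 3) * 3 mod 509 = 9
New hash = (370 + 9) mod 509 = 379

Answer: 379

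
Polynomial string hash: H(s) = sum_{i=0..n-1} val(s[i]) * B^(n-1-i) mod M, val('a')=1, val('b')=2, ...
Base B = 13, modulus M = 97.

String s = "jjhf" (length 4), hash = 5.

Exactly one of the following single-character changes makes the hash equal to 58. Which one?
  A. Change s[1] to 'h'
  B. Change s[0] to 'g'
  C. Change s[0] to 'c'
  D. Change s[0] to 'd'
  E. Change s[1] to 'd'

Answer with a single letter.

Option A: s[1]='j'->'h', delta=(8-10)*13^2 mod 97 = 50, hash=5+50 mod 97 = 55
Option B: s[0]='j'->'g', delta=(7-10)*13^3 mod 97 = 5, hash=5+5 mod 97 = 10
Option C: s[0]='j'->'c', delta=(3-10)*13^3 mod 97 = 44, hash=5+44 mod 97 = 49
Option D: s[0]='j'->'d', delta=(4-10)*13^3 mod 97 = 10, hash=5+10 mod 97 = 15
Option E: s[1]='j'->'d', delta=(4-10)*13^2 mod 97 = 53, hash=5+53 mod 97 = 58 <-- target

Answer: E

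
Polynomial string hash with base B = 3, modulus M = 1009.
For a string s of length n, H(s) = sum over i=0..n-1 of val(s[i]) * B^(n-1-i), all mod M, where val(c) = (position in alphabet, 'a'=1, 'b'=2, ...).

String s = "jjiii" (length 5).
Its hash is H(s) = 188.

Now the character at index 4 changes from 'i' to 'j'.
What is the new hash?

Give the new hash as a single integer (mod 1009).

Answer: 189

Derivation:
val('i') = 9, val('j') = 10
Position k = 4, exponent = n-1-k = 0
B^0 mod M = 3^0 mod 1009 = 1
Delta = (10 - 9) * 1 mod 1009 = 1
New hash = (188 + 1) mod 1009 = 189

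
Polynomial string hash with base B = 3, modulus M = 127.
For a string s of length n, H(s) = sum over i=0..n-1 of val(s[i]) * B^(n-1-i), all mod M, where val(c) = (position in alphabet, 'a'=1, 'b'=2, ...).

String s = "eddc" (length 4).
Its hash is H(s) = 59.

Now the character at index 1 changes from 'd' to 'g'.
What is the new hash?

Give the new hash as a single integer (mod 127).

Answer: 86

Derivation:
val('d') = 4, val('g') = 7
Position k = 1, exponent = n-1-k = 2
B^2 mod M = 3^2 mod 127 = 9
Delta = (7 - 4) * 9 mod 127 = 27
New hash = (59 + 27) mod 127 = 86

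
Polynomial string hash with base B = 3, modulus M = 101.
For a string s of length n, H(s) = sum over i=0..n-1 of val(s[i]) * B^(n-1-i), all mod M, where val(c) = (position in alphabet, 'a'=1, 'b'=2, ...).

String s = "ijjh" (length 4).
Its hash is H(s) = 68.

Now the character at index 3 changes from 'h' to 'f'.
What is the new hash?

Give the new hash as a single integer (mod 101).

Answer: 66

Derivation:
val('h') = 8, val('f') = 6
Position k = 3, exponent = n-1-k = 0
B^0 mod M = 3^0 mod 101 = 1
Delta = (6 - 8) * 1 mod 101 = 99
New hash = (68 + 99) mod 101 = 66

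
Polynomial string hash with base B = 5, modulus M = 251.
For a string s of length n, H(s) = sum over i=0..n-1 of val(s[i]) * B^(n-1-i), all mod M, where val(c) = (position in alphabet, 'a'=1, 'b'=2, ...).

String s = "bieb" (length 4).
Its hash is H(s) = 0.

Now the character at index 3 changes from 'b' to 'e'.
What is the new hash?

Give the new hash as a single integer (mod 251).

Answer: 3

Derivation:
val('b') = 2, val('e') = 5
Position k = 3, exponent = n-1-k = 0
B^0 mod M = 5^0 mod 251 = 1
Delta = (5 - 2) * 1 mod 251 = 3
New hash = (0 + 3) mod 251 = 3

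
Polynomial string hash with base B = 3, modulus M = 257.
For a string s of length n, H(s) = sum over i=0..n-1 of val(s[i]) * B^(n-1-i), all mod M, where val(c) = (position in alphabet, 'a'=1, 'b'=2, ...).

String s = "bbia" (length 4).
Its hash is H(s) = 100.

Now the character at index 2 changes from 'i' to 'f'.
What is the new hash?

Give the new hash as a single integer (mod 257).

Answer: 91

Derivation:
val('i') = 9, val('f') = 6
Position k = 2, exponent = n-1-k = 1
B^1 mod M = 3^1 mod 257 = 3
Delta = (6 - 9) * 3 mod 257 = 248
New hash = (100 + 248) mod 257 = 91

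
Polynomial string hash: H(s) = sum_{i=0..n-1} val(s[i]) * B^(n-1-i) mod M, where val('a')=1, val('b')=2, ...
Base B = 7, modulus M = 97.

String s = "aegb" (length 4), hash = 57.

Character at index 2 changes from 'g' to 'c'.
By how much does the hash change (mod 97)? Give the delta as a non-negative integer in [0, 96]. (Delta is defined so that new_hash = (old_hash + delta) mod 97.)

Answer: 69

Derivation:
Delta formula: (val(new) - val(old)) * B^(n-1-k) mod M
  val('c') - val('g') = 3 - 7 = -4
  B^(n-1-k) = 7^1 mod 97 = 7
  Delta = -4 * 7 mod 97 = 69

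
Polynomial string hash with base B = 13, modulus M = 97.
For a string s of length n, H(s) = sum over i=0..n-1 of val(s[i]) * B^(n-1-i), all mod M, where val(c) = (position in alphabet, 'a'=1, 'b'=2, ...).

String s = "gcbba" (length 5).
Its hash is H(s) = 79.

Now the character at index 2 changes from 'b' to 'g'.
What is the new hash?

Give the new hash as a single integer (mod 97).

Answer: 51

Derivation:
val('b') = 2, val('g') = 7
Position k = 2, exponent = n-1-k = 2
B^2 mod M = 13^2 mod 97 = 72
Delta = (7 - 2) * 72 mod 97 = 69
New hash = (79 + 69) mod 97 = 51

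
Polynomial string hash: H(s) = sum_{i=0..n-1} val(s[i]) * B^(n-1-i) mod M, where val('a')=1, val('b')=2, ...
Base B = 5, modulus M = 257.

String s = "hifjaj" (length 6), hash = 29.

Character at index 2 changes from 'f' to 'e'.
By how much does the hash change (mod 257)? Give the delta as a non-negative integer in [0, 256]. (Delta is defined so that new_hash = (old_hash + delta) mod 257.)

Delta formula: (val(new) - val(old)) * B^(n-1-k) mod M
  val('e') - val('f') = 5 - 6 = -1
  B^(n-1-k) = 5^3 mod 257 = 125
  Delta = -1 * 125 mod 257 = 132

Answer: 132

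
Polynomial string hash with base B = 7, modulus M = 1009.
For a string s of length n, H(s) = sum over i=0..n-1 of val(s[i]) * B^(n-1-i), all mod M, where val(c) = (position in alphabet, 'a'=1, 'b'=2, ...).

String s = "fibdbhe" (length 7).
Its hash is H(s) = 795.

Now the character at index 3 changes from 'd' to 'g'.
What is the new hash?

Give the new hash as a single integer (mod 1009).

Answer: 815

Derivation:
val('d') = 4, val('g') = 7
Position k = 3, exponent = n-1-k = 3
B^3 mod M = 7^3 mod 1009 = 343
Delta = (7 - 4) * 343 mod 1009 = 20
New hash = (795 + 20) mod 1009 = 815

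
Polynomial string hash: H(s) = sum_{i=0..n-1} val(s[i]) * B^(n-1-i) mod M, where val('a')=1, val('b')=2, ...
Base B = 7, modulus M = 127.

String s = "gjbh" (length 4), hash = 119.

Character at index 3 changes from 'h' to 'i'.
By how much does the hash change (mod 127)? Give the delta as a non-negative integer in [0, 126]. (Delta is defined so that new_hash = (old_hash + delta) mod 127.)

Answer: 1

Derivation:
Delta formula: (val(new) - val(old)) * B^(n-1-k) mod M
  val('i') - val('h') = 9 - 8 = 1
  B^(n-1-k) = 7^0 mod 127 = 1
  Delta = 1 * 1 mod 127 = 1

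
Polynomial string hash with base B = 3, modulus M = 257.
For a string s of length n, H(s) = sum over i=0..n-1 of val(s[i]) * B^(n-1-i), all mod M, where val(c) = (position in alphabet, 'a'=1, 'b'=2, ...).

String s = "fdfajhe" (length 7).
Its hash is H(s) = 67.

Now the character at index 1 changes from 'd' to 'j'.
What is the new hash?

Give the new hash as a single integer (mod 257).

Answer: 240

Derivation:
val('d') = 4, val('j') = 10
Position k = 1, exponent = n-1-k = 5
B^5 mod M = 3^5 mod 257 = 243
Delta = (10 - 4) * 243 mod 257 = 173
New hash = (67 + 173) mod 257 = 240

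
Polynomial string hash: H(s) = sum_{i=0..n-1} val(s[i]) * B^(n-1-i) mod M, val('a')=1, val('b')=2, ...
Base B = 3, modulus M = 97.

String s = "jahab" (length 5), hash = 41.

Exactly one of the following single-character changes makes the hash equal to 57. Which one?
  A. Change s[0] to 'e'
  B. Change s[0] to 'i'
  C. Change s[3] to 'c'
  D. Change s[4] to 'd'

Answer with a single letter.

Option A: s[0]='j'->'e', delta=(5-10)*3^4 mod 97 = 80, hash=41+80 mod 97 = 24
Option B: s[0]='j'->'i', delta=(9-10)*3^4 mod 97 = 16, hash=41+16 mod 97 = 57 <-- target
Option C: s[3]='a'->'c', delta=(3-1)*3^1 mod 97 = 6, hash=41+6 mod 97 = 47
Option D: s[4]='b'->'d', delta=(4-2)*3^0 mod 97 = 2, hash=41+2 mod 97 = 43

Answer: B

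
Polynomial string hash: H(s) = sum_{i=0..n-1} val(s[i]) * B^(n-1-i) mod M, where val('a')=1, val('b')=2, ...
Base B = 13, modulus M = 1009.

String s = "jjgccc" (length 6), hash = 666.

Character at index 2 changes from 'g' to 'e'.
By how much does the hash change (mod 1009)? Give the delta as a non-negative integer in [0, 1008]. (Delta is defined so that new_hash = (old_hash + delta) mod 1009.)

Delta formula: (val(new) - val(old)) * B^(n-1-k) mod M
  val('e') - val('g') = 5 - 7 = -2
  B^(n-1-k) = 13^3 mod 1009 = 179
  Delta = -2 * 179 mod 1009 = 651

Answer: 651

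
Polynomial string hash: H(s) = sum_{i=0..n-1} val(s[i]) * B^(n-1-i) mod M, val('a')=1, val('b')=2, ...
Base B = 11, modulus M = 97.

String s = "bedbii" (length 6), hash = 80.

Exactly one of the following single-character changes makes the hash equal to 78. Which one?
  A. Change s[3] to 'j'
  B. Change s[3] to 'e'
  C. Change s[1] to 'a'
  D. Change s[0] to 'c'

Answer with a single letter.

Option A: s[3]='b'->'j', delta=(10-2)*11^2 mod 97 = 95, hash=80+95 mod 97 = 78 <-- target
Option B: s[3]='b'->'e', delta=(5-2)*11^2 mod 97 = 72, hash=80+72 mod 97 = 55
Option C: s[1]='e'->'a', delta=(1-5)*11^4 mod 97 = 24, hash=80+24 mod 97 = 7
Option D: s[0]='b'->'c', delta=(3-2)*11^5 mod 97 = 31, hash=80+31 mod 97 = 14

Answer: A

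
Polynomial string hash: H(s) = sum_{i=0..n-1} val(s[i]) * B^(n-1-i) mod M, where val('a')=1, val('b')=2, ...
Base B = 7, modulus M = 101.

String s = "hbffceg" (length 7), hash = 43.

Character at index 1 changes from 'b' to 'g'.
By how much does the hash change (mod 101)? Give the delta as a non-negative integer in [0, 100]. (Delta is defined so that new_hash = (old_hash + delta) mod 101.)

Delta formula: (val(new) - val(old)) * B^(n-1-k) mod M
  val('g') - val('b') = 7 - 2 = 5
  B^(n-1-k) = 7^5 mod 101 = 41
  Delta = 5 * 41 mod 101 = 3

Answer: 3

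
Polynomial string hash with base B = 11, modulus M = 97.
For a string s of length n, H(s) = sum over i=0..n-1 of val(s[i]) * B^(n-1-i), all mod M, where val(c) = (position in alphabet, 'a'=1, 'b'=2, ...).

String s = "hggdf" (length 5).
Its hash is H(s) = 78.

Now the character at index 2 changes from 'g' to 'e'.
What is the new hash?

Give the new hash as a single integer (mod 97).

Answer: 30

Derivation:
val('g') = 7, val('e') = 5
Position k = 2, exponent = n-1-k = 2
B^2 mod M = 11^2 mod 97 = 24
Delta = (5 - 7) * 24 mod 97 = 49
New hash = (78 + 49) mod 97 = 30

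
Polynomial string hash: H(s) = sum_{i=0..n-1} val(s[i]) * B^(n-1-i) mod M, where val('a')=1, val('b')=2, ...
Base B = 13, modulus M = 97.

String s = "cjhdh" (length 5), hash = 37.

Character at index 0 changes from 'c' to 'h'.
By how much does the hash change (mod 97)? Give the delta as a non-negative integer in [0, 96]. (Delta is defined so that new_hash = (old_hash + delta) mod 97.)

Delta formula: (val(new) - val(old)) * B^(n-1-k) mod M
  val('h') - val('c') = 8 - 3 = 5
  B^(n-1-k) = 13^4 mod 97 = 43
  Delta = 5 * 43 mod 97 = 21

Answer: 21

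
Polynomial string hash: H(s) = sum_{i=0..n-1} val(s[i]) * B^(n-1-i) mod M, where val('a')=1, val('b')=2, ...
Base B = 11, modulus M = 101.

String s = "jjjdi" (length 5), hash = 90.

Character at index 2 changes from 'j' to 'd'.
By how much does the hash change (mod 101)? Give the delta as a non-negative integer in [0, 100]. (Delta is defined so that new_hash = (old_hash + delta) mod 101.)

Delta formula: (val(new) - val(old)) * B^(n-1-k) mod M
  val('d') - val('j') = 4 - 10 = -6
  B^(n-1-k) = 11^2 mod 101 = 20
  Delta = -6 * 20 mod 101 = 82

Answer: 82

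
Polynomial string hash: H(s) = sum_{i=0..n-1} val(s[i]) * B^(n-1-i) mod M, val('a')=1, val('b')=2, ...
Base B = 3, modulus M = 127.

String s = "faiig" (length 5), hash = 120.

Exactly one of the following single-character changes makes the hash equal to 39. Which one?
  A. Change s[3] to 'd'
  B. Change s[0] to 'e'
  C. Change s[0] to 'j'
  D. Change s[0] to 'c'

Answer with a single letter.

Option A: s[3]='i'->'d', delta=(4-9)*3^1 mod 127 = 112, hash=120+112 mod 127 = 105
Option B: s[0]='f'->'e', delta=(5-6)*3^4 mod 127 = 46, hash=120+46 mod 127 = 39 <-- target
Option C: s[0]='f'->'j', delta=(10-6)*3^4 mod 127 = 70, hash=120+70 mod 127 = 63
Option D: s[0]='f'->'c', delta=(3-6)*3^4 mod 127 = 11, hash=120+11 mod 127 = 4

Answer: B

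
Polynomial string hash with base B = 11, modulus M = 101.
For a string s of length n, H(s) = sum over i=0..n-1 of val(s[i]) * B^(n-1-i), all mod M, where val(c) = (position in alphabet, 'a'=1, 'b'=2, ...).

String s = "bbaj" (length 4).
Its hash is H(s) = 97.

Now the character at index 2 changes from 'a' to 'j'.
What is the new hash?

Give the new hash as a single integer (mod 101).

val('a') = 1, val('j') = 10
Position k = 2, exponent = n-1-k = 1
B^1 mod M = 11^1 mod 101 = 11
Delta = (10 - 1) * 11 mod 101 = 99
New hash = (97 + 99) mod 101 = 95

Answer: 95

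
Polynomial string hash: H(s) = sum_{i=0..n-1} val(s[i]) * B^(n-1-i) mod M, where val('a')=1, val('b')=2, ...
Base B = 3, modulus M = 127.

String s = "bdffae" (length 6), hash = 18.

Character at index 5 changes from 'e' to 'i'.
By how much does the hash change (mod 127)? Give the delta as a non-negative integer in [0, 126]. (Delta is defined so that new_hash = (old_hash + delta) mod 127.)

Delta formula: (val(new) - val(old)) * B^(n-1-k) mod M
  val('i') - val('e') = 9 - 5 = 4
  B^(n-1-k) = 3^0 mod 127 = 1
  Delta = 4 * 1 mod 127 = 4

Answer: 4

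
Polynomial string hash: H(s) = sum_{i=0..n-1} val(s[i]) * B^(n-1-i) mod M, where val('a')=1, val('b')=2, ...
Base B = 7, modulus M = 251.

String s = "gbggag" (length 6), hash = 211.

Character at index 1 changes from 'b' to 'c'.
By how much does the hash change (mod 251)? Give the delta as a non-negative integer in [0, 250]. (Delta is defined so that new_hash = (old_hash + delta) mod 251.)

Delta formula: (val(new) - val(old)) * B^(n-1-k) mod M
  val('c') - val('b') = 3 - 2 = 1
  B^(n-1-k) = 7^4 mod 251 = 142
  Delta = 1 * 142 mod 251 = 142

Answer: 142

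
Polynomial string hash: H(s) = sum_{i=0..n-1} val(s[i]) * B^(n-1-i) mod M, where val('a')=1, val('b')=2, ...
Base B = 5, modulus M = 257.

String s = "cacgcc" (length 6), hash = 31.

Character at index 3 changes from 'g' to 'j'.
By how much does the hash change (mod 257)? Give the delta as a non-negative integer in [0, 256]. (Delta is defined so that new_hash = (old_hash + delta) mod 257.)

Answer: 75

Derivation:
Delta formula: (val(new) - val(old)) * B^(n-1-k) mod M
  val('j') - val('g') = 10 - 7 = 3
  B^(n-1-k) = 5^2 mod 257 = 25
  Delta = 3 * 25 mod 257 = 75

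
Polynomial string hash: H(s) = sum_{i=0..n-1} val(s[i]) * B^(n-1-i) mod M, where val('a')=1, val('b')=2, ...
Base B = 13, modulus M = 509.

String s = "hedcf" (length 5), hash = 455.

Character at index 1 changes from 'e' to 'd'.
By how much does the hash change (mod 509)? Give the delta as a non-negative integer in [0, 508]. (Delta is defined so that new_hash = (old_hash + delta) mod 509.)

Delta formula: (val(new) - val(old)) * B^(n-1-k) mod M
  val('d') - val('e') = 4 - 5 = -1
  B^(n-1-k) = 13^3 mod 509 = 161
  Delta = -1 * 161 mod 509 = 348

Answer: 348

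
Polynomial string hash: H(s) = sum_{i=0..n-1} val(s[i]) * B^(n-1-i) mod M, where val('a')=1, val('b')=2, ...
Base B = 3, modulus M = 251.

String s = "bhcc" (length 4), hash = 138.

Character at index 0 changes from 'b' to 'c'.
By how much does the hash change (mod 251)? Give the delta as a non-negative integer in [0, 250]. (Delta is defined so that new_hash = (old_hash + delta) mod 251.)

Answer: 27

Derivation:
Delta formula: (val(new) - val(old)) * B^(n-1-k) mod M
  val('c') - val('b') = 3 - 2 = 1
  B^(n-1-k) = 3^3 mod 251 = 27
  Delta = 1 * 27 mod 251 = 27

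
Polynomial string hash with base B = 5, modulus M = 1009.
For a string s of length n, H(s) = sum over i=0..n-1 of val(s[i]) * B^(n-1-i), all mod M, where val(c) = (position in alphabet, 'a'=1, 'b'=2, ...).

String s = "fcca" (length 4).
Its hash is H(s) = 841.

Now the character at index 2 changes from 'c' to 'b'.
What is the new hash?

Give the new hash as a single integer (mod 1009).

val('c') = 3, val('b') = 2
Position k = 2, exponent = n-1-k = 1
B^1 mod M = 5^1 mod 1009 = 5
Delta = (2 - 3) * 5 mod 1009 = 1004
New hash = (841 + 1004) mod 1009 = 836

Answer: 836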